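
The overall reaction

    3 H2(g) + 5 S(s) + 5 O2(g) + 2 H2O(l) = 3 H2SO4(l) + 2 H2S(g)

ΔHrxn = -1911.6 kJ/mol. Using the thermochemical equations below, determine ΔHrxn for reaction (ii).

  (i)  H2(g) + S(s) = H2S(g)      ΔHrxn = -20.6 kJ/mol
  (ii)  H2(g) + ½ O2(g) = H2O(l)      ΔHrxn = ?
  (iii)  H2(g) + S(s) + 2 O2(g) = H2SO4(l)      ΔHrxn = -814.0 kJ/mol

ΔHrxn = -285.8 kJ/mol

(i) × 2 (scale by 2 for the 2 H2S(g)): (2)·(-20.6) = -41.2 kJ/mol
(ii) reversed and × 2 (H2O(l) must end up as a reactant; scale by 2 for the 2 H2O(l)): contributes −2·x
(iii) × 3 (scale by 3 for the 3 H2SO4(l)): (3)·(-814.0) = -2442.0 kJ/mol
-1911.6 = (-41.2) + (-2442.0) − 2·x
x = (-1911.6 − (-2483.2)) / (-2) = -285.8 kJ/mol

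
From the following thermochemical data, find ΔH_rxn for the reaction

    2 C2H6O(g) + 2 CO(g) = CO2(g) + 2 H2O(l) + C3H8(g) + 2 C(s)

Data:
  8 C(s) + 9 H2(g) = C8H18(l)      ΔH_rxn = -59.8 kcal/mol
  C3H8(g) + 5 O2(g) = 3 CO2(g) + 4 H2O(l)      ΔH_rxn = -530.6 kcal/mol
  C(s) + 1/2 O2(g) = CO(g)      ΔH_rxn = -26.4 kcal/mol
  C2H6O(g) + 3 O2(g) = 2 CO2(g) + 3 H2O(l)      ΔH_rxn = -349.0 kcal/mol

ΔH_rxn = -114.6 kcal/mol

equation 1: not needed.
equation 2 reversed: +530.6 kcal/mol
equation 3 reversed and × 2: (-2)·(-26.4) = +52.8 kcal/mol
equation 4 × 2: (2)·(-349.0) = -698.0 kcal/mol
Combining the equations, ΔH_rxn = (+530.6) + (+52.8) + (-698.0) = -114.6 kcal/mol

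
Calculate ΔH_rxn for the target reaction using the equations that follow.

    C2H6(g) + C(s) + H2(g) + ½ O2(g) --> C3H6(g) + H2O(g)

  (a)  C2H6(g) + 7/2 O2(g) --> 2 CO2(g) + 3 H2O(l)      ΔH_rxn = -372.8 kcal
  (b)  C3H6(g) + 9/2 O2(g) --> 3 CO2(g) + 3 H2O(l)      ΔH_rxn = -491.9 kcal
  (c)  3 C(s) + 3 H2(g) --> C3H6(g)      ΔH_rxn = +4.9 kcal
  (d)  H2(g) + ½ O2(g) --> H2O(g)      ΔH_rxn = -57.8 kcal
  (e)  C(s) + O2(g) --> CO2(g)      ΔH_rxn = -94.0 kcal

(a) as written: -372.8 kcal
(b) reversed: +491.9 kcal
(c): not needed.
(d) as written: -57.8 kcal
(e) as written: -94.0 kcal
ΔH_rxn = (-372.8) + (+491.9) + (-57.8) + (-94.0) = -32.7 kcal

ΔH_rxn = -32.7 kcal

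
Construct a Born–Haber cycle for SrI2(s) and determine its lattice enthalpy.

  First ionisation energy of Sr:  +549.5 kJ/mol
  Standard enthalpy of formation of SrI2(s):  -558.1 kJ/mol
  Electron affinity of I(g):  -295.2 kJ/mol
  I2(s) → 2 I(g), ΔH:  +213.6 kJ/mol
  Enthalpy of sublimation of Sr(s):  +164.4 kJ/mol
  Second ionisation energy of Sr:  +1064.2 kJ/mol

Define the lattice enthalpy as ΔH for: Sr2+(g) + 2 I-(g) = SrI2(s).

ΔHf° = 1·ΔHsub + 1·(ΣIE) + 1·D(I2) + 2·EA + U
-558.1 = 1·(+164.4) + 1·(+1613.7) + 1·(+213.6) + 2·(-295.2) + U
U = -558.1 − (+1401.3) = -1959.4 kJ/mol

U = -1959.4 kJ/mol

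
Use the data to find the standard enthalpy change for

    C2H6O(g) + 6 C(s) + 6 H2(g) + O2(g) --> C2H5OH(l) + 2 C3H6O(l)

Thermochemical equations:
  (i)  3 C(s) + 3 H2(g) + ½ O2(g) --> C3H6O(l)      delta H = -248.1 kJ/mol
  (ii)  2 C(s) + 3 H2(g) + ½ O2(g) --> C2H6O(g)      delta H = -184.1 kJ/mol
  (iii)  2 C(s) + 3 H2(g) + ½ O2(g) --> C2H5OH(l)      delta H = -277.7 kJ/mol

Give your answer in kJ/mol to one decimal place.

delta H = -589.8 kJ/mol

(i) × 2: (2)·(-248.1) = -496.2 kJ/mol
(ii) reversed: +184.1 kJ/mol
(iii) as written: -277.7 kJ/mol
Since enthalpy is a state function, delta H = (2)·(-248.1) + (-1)·(-184.1) + (1)·(-277.7) = -589.8 kJ/mol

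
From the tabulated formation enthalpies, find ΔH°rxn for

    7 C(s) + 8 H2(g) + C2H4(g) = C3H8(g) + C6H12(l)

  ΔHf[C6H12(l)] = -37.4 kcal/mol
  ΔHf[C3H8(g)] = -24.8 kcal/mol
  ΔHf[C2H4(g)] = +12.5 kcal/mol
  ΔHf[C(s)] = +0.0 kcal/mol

ΔH°rxn = -74.7 kcal/mol

Products: 1·(-24.8) + 1·(-37.4) = -62.2
Reactants: 7·(+0.0) + 8·(+0.0) + 1·(+12.5) = +12.5
ΔH°rxn = (-62.2) − (+12.5) = -74.7 kcal/mol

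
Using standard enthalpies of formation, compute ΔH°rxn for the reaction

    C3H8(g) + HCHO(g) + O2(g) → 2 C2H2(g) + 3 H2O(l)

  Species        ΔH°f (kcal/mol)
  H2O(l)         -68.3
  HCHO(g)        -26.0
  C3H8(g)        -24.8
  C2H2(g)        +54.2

ΔH°rxn = -45.7 kcal/mol

Products: 2·(+54.2) + 3·(-68.3) = -96.5
Reactants: 1·(-24.8) + 1·(-26.0) + 1·(+0.0) = -50.8
ΔH°rxn = (-96.5) − (-50.8) = -45.7 kcal/mol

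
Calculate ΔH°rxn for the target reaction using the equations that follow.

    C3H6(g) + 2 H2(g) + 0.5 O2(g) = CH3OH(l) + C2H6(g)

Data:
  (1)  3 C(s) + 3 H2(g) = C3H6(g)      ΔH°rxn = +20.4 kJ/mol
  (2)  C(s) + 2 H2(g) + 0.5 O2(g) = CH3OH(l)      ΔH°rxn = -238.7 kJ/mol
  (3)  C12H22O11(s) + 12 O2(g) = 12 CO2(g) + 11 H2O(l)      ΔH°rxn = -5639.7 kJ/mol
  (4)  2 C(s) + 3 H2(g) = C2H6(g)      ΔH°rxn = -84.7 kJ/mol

ΔH°rxn = -343.8 kJ/mol

(1) reversed (C3H6(g) must end up as a reactant): -20.4 kJ/mol
(2) as written (CH3OH(l) already on the product side): -238.7 kJ/mol
(3): not needed (H2O(l) appears nowhere else).
(4) as written (C2H6(g) already on the product side): -84.7 kJ/mol
ΔH°rxn = (-1)·(+20.4) + (1)·(-238.7) + (1)·(-84.7) = -343.8 kJ/mol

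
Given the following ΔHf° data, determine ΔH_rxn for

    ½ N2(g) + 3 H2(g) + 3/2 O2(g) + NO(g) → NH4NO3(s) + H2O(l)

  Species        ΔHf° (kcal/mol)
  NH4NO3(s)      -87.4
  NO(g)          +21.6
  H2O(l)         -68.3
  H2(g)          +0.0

Products: 1·(-87.4) + 1·(-68.3) = -155.7
Reactants: 1/2·(+0.0) + 3·(+0.0) + 3/2·(+0.0) + 1·(+21.6) = +21.6
ΔH_rxn = (-155.7) − (+21.6) = -177.3 kcal/mol

ΔH_rxn = -177.3 kcal/mol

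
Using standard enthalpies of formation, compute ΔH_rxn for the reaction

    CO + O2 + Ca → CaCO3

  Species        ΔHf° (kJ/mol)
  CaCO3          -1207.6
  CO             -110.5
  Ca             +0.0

ΔH_rxn = -1097.1 kJ/mol

Products: 1·(-1207.6) = -1207.6
Reactants: 1·(-110.5) + 1·(+0.0) + 1·(+0.0) = -110.5
ΔH_rxn = (-1207.6) − (-110.5) = -1097.1 kJ/mol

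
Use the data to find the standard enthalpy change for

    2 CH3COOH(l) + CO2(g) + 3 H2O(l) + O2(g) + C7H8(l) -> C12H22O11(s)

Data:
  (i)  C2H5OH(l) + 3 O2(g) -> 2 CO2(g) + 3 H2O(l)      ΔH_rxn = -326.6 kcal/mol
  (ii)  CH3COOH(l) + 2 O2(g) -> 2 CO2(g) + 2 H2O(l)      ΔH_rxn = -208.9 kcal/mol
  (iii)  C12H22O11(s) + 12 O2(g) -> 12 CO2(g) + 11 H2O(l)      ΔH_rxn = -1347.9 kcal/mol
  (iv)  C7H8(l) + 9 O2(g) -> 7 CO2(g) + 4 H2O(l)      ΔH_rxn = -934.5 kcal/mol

(i): not needed.
(ii) × 2: (2)·(-208.9) = -417.8 kcal/mol
(iii) reversed: +1347.9 kcal/mol
(iv) as written: -934.5 kcal/mol
Summing the manipulated equations, ΔH_rxn = (-417.8) + (+1347.9) + (-934.5) = -4.4 kcal/mol

ΔH_rxn = -4.4 kcal/mol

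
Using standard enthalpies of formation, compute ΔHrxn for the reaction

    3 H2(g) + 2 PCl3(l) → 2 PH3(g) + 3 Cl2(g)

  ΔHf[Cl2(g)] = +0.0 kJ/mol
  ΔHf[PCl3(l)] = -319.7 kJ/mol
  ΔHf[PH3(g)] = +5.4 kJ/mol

Products: 2·(+5.4) + 3·(+0.0) = +10.8
Reactants: 3·(+0.0) + 2·(-319.7) = -639.4
ΔHrxn = (+10.8) − (-639.4) = 650.2 kJ/mol

ΔHrxn = 650.2 kJ/mol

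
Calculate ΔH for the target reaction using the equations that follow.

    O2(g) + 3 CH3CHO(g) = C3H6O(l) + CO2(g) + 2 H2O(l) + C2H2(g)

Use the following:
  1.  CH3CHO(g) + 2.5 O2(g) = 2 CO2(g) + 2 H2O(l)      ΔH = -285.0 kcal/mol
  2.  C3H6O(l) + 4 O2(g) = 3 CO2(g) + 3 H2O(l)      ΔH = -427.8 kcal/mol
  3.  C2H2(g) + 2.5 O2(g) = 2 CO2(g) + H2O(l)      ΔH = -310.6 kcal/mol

eq. 1 × 3: (3)·(-285.0) = -855.0 kcal/mol
eq. 2 reversed: +427.8 kcal/mol
eq. 3 reversed: +310.6 kcal/mol
By Hess's law, ΔH = (3)·(-285.0) + (-1)·(-427.8) + (-1)·(-310.6) = -116.6 kcal/mol

ΔH = -116.6 kcal/mol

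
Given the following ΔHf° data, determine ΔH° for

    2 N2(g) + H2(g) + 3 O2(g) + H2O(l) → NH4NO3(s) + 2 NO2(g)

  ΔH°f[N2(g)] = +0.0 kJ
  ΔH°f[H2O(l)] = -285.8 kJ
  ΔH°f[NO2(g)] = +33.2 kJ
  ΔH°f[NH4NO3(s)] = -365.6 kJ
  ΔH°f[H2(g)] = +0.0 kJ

ΔH°rxn = Σ nΔHf°(products) − Σ nΔHf°(reactants).
Products: 1·(-365.6) + 2·(+33.2) = -299.2
Reactants: 2·(+0.0) + 1·(+0.0) + 3·(+0.0) + 1·(-285.8) = -285.8
ΔH° = (-299.2) − (-285.8) = -13.4 kJ

ΔH° = -13.4 kJ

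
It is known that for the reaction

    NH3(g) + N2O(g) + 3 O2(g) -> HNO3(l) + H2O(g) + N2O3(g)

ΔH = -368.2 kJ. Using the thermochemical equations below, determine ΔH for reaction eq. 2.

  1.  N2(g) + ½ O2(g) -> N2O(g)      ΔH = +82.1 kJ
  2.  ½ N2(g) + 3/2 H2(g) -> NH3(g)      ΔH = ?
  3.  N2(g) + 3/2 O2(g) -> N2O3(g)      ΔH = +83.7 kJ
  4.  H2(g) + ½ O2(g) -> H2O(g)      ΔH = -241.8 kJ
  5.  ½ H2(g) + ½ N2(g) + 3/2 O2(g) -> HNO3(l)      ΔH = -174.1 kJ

eq. 1 reversed (N2O(g) must end up as a reactant): -82.1 kJ
eq. 2 reversed (reverse to put NH3(g) on the reactant side): contributes −x
eq. 3 as written (N2O3(g) already on the product side): +83.7 kJ
eq. 4 as written (H2O(g) already on the product side): -241.8 kJ
eq. 5 as written (HNO3(l) already on the product side): -174.1 kJ
-368.2 = (-82.1) + (+83.7) + (-241.8) + (-174.1) − x
x = (-368.2 − (-414.3)) / (-1) = -46.1 kJ

ΔH = -46.1 kJ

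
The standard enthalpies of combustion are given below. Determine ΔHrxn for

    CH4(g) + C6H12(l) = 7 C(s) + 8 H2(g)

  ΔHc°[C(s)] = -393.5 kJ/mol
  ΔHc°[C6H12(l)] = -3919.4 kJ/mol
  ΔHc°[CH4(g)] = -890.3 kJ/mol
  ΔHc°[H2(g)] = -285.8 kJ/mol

ΔHrxn = 231.2 kJ/mol

With combustion enthalpies, reactants minus products:
= [1·(-890.3) + 1·(-3919.4)] − [7·(-393.5) + 8·(-285.8)]
= 231.2 kJ/mol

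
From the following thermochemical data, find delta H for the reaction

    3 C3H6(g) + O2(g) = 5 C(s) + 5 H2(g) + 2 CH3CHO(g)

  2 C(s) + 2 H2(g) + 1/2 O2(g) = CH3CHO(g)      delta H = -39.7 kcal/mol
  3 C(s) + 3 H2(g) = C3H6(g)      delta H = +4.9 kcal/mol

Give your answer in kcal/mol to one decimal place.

delta H = -94.1 kcal/mol

equation 1 × 2: (2)·(-39.7) = -79.4 kcal/mol
equation 2 reversed and × 3: (-3)·(+4.9) = -14.7 kcal/mol
Summing the manipulated equations, delta H = (2)·(-39.7) + (-3)·(+4.9) = -94.1 kcal/mol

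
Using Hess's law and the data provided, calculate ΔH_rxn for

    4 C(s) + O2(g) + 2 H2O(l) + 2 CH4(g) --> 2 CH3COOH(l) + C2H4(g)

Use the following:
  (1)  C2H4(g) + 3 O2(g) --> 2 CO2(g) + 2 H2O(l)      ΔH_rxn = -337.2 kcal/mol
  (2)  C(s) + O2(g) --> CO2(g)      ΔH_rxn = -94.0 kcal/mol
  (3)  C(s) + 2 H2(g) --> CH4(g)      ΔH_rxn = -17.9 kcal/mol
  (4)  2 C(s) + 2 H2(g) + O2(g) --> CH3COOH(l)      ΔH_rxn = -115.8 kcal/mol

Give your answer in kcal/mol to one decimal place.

(1) reversed (reverse to put C2H4(g) on the product side): +337.2 kcal/mol
(2) × 2: (2)·(-94.0) = -188.0 kcal/mol
(3) reversed and × 2 (CH4(g) must end up as a reactant; scale by 2 for the 2 CH4(g)): (-2)·(-17.9) = +35.8 kcal/mol
(4) × 2 (×2 to match 2 CH3COOH(l) in the target): (2)·(-115.8) = -231.6 kcal/mol
By Hess's law, ΔH_rxn = (+337.2) + (-188.0) + (+35.8) + (-231.6) = -46.6 kcal/mol

ΔH_rxn = -46.6 kcal/mol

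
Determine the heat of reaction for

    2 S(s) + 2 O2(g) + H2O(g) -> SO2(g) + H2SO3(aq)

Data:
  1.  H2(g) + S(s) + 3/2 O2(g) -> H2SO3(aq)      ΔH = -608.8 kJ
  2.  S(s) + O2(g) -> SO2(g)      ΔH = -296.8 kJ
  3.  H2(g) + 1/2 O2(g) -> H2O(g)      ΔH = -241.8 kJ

ΔH = -663.8 kJ

eq. 1 as written: -608.8 kJ
eq. 2 as written: -296.8 kJ
eq. 3 reversed: +241.8 kJ
Summing the manipulated equations, ΔH = (-608.8) + (-296.8) + (+241.8) = -663.8 kJ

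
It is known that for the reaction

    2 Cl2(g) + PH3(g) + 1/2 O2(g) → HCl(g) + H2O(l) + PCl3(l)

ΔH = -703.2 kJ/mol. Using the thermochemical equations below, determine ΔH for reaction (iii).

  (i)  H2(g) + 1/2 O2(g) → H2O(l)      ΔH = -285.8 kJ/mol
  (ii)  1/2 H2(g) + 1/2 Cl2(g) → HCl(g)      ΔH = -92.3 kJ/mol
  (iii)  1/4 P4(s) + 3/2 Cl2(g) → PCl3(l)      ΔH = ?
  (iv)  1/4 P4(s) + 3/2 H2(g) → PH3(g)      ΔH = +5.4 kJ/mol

ΔH = -319.7 kJ/mol

(i) as written: -285.8 kJ/mol
(ii) as written: -92.3 kJ/mol
(iii) as written: contributes x
(iv) reversed: -5.4 kJ/mol
-703.2 = (-285.8) + (-92.3) + (-5.4) + x
x = (-703.2 − (-383.5)) / (1) = -319.7 kJ/mol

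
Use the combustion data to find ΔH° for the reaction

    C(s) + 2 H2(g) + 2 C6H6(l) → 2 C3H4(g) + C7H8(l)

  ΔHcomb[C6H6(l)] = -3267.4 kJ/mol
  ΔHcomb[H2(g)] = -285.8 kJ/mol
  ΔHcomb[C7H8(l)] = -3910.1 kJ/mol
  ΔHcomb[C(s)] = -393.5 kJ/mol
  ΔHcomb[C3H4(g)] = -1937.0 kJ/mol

Using ΔH = Σ nΔHc°(reactants) − Σ nΔHc°(products):
= [1·(-393.5) + 2·(-285.8) + 2·(-3267.4)] − [2·(-1937.0) + 1·(-3910.1)]
= 284.2 kJ/mol

ΔH° = 284.2 kJ/mol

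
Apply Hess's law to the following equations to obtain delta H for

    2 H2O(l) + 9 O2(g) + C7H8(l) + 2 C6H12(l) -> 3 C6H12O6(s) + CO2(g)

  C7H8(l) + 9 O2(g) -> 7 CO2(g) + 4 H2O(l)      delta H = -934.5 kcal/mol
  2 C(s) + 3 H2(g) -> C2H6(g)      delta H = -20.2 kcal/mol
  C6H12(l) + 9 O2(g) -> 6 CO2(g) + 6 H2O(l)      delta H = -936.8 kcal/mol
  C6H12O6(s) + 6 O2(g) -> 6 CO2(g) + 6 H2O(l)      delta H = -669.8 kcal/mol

equation 1 as written (C7H8(l) already on the reactant side): -934.5 kcal/mol
equation 2: not needed (C2H6(g) appears nowhere else).
equation 3 × 2 (×2 to match 2 C6H12(l) in the target): (2)·(-936.8) = -1873.6 kcal/mol
equation 4 reversed and × 3 (reverse to put C6H12O6(s) on the product side; scale by 3 for the 3 C6H12O6(s)): (-3)·(-669.8) = +2009.4 kcal/mol
Combining the equations, delta H = (-934.5) + (-1873.6) + (+2009.4) = -798.7 kcal/mol

delta H = -798.7 kcal/mol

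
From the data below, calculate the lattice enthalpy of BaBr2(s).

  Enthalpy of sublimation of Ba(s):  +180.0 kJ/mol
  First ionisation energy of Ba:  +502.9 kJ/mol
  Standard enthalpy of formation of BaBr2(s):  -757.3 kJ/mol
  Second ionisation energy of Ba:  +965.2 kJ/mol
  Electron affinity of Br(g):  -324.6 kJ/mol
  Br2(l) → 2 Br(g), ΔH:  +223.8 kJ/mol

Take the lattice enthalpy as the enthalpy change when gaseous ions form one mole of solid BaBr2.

ΔHf° = 1·ΔHsub + 1·(ΣIE) + 1·D(Br2) + 2·EA + U
-757.3 = 1·(+180.0) + 1·(+1468.1) + 1·(+223.8) + 2·(-324.6) + U
U = -757.3 − (+1222.7) = -1980.0 kJ/mol

U = -1980.0 kJ/mol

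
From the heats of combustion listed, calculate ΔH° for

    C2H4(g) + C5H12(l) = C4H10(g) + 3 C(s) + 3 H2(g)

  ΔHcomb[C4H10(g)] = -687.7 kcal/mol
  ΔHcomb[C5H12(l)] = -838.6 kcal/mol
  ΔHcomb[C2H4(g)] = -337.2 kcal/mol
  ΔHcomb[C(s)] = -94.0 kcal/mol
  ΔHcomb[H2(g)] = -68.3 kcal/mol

With combustion enthalpies, reactants minus products:
= [1·(-337.2) + 1·(-838.6)] − [1·(-687.7) + 3·(-94.0) + 3·(-68.3)]
= -1.2 kcal/mol

ΔH° = -1.2 kcal/mol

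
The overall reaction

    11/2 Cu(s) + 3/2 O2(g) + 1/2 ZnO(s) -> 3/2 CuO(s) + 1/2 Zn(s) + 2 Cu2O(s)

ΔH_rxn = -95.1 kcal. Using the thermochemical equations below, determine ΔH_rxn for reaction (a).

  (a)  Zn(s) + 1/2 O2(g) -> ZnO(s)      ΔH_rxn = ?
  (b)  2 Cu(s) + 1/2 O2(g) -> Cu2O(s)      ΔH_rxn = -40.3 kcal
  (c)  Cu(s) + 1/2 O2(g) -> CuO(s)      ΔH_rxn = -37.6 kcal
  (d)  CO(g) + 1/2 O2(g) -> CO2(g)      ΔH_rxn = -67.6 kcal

(a) reversed and × 1/2 (ZnO(s) must end up as a reactant; ×1/2 to match 1/2 ZnO(s) in the target): contributes −1/2·x
(b) × 2 (scale by 2 for the 2 Cu2O(s)): (2)·(-40.3) = -80.6 kcal
(c) × 3/2 (×3/2 to match 3/2 CuO(s) in the target): (3/2)·(-37.6) = -56.4 kcal
(d): not needed (CO(g) appears nowhere else).
-95.1 = (-80.6) + (-56.4) − 1/2·x
x = (-95.1 − (-137.0)) / (-1/2) = -83.8 kcal

ΔH_rxn = -83.8 kcal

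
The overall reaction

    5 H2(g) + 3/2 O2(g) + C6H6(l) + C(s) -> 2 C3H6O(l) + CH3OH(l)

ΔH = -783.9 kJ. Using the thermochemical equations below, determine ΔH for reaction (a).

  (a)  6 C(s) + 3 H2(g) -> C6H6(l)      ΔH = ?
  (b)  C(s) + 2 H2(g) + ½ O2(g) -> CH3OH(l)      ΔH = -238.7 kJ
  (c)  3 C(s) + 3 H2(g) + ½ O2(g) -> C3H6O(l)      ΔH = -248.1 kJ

ΔH = 49.0 kJ

(a) reversed (reverse to put C6H6(l) on the reactant side): contributes −x
(b) as written (CH3OH(l) already on the product side): -238.7 kJ
(c) × 2 (scale by 2 for the 2 C3H6O(l)): (2)·(-248.1) = -496.2 kJ
-783.9 = (-238.7) + (-496.2) − x
x = (-783.9 − (-734.9)) / (-1) = 49.0 kJ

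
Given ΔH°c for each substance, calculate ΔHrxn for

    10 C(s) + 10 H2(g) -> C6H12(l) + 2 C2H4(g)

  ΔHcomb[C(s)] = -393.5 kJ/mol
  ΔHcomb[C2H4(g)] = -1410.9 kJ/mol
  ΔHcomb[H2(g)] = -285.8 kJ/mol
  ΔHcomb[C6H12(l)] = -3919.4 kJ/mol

ΔHrxn = -51.8 kJ/mol

Using ΔH = Σ nΔHc°(reactants) − Σ nΔHc°(products):
= [10·(-393.5) + 10·(-285.8)] − [1·(-3919.4) + 2·(-1410.9)]
= -51.8 kJ/mol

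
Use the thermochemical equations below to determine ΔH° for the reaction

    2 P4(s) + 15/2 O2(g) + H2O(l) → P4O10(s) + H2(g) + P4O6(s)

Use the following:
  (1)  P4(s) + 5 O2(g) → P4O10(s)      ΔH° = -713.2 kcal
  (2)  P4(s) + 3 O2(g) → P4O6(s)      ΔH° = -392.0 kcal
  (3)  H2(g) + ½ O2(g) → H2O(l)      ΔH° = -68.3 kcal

ΔH° = -1036.9 kcal

(1) as written: -713.2 kcal
(2) as written: -392.0 kcal
(3) reversed: +68.3 kcal
ΔH° = (-713.2) + (-392.0) + (+68.3) = -1036.9 kcal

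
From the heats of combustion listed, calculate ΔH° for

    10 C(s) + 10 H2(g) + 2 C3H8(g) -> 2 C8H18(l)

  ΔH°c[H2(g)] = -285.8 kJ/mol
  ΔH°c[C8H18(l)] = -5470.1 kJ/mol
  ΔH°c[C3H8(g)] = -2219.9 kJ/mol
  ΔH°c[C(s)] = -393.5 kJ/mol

Using ΔH = Σ nΔHc°(reactants) − Σ nΔHc°(products):
= [10·(-393.5) + 10·(-285.8) + 2·(-2219.9)] − [2·(-5470.1)]
= -292.6 kJ/mol

ΔH° = -292.6 kJ/mol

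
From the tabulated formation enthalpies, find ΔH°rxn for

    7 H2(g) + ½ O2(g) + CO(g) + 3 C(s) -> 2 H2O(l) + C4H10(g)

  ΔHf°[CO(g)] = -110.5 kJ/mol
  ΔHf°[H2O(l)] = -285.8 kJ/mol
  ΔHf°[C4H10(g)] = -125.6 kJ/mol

Products: 2·(-285.8) + 1·(-125.6) = -697.2
Reactants: 7·(+0.0) + 1/2·(+0.0) + 1·(-110.5) + 3·(+0.0) = -110.5
ΔH°rxn = (-697.2) − (-110.5) = -586.7 kJ/mol

ΔH°rxn = -586.7 kJ/mol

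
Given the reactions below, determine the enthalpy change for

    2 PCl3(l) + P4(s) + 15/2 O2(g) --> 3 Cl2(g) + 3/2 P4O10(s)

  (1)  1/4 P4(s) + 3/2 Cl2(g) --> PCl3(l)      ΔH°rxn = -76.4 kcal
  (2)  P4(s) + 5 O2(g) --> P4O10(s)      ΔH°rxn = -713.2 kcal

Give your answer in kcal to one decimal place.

(1) reversed and × 2: (-2)·(-76.4) = +152.8 kcal
(2) × 3/2: (3/2)·(-713.2) = -1069.8 kcal
ΔH°rxn = (+152.8) + (-1069.8) = -917.0 kcal

ΔH°rxn = -917.0 kcal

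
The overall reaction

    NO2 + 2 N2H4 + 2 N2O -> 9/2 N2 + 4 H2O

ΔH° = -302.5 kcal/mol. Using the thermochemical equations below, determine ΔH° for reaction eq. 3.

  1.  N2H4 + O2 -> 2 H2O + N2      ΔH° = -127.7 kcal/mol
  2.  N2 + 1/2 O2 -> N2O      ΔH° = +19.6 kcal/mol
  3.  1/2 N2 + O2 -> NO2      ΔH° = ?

eq. 1 × 2 (scale by 2 for the 2 N2H4): (2)·(-127.7) = -255.4 kcal/mol
eq. 2 reversed and × 2 (N2O must end up as a reactant; ×2 to match 2 N2O in the target): (-2)·(+19.6) = -39.2 kcal/mol
eq. 3 reversed (NO2 must end up as a reactant): contributes −x
-302.5 = (-255.4) + (-39.2) − x
x = (-302.5 − (-294.6)) / (-1) = 7.9 kcal/mol

ΔH° = 7.9 kcal/mol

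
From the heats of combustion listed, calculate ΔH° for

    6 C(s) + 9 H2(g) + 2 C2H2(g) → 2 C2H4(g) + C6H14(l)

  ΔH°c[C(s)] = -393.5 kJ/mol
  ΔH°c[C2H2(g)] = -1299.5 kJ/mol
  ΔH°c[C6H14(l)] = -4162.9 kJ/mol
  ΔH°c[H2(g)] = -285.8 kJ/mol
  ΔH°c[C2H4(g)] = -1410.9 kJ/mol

With combustion enthalpies, reactants minus products:
= [6·(-393.5) + 9·(-285.8) + 2·(-1299.5)] − [2·(-1410.9) + 1·(-4162.9)]
= -547.5 kJ/mol

ΔH° = -547.5 kJ/mol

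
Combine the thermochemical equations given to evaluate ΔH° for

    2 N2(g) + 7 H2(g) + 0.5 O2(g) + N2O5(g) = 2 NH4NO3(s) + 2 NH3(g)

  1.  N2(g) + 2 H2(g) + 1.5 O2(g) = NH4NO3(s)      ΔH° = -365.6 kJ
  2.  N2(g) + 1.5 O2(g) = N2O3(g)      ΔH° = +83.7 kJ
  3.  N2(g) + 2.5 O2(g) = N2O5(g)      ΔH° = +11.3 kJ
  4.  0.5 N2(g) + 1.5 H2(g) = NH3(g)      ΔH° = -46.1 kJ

ΔH° = -834.7 kJ

eq. 1 × 2: (2)·(-365.6) = -731.2 kJ
eq. 2: not needed.
eq. 3 reversed: -11.3 kJ
eq. 4 × 2: (2)·(-46.1) = -92.2 kJ
Combining the equations, ΔH° = (2)·(-365.6) + (-1)·(+11.3) + (2)·(-46.1) = -834.7 kJ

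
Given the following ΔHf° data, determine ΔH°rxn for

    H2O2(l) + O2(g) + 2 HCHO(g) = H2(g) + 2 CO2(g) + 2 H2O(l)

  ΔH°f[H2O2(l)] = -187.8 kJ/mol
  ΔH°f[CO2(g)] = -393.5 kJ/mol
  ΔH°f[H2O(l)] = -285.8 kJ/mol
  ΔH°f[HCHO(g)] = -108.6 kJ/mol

ΔH°rxn = -953.6 kJ/mol

ΔH°rxn = Σ nΔHf°(products) − Σ nΔHf°(reactants).
Products: 1·(+0.0) + 2·(-393.5) + 2·(-285.8) = -1358.6
Reactants: 1·(-187.8) + 1·(+0.0) + 2·(-108.6) = -405.0
ΔH°rxn = (-1358.6) − (-405.0) = -953.6 kJ/mol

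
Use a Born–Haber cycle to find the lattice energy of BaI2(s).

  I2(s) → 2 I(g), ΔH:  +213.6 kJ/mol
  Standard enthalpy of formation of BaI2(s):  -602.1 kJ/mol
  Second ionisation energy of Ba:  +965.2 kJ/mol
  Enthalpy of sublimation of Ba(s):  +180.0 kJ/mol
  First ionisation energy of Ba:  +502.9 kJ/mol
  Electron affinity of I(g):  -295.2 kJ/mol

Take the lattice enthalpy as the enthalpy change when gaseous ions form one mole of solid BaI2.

U = -1873.4 kJ/mol

ΔHf° = 1·ΔHsub + 1·(ΣIE) + 1·D(I2) + 2·EA + U
-602.1 = 1·(+180.0) + 1·(+1468.1) + 1·(+213.6) + 2·(-295.2) + U
U = -602.1 − (+1271.3) = -1873.4 kJ/mol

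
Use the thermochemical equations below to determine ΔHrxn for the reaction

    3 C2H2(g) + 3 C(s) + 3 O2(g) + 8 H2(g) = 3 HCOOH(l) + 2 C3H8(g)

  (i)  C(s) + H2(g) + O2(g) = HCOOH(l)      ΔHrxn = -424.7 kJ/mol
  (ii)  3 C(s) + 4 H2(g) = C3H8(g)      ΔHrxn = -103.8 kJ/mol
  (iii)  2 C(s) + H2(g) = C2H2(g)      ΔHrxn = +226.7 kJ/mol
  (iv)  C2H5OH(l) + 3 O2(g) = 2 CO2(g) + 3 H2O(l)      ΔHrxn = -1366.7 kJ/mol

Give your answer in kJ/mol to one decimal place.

(i) × 3 (scale by 3 for the 3 HCOOH(l)): (3)·(-424.7) = -1274.1 kJ/mol
(ii) × 2 (×2 to match 2 C3H8(g) in the target): (2)·(-103.8) = -207.6 kJ/mol
(iii) reversed and × 3 (reverse to put C2H2(g) on the reactant side; ×3 to match 3 C2H2(g) in the target): (-3)·(+226.7) = -680.1 kJ/mol
(iv): not needed (H2O(l) appears nowhere else).
ΔHrxn = (3)·(-424.7) + (2)·(-103.8) + (-3)·(+226.7) = -2161.8 kJ/mol

ΔHrxn = -2161.8 kJ/mol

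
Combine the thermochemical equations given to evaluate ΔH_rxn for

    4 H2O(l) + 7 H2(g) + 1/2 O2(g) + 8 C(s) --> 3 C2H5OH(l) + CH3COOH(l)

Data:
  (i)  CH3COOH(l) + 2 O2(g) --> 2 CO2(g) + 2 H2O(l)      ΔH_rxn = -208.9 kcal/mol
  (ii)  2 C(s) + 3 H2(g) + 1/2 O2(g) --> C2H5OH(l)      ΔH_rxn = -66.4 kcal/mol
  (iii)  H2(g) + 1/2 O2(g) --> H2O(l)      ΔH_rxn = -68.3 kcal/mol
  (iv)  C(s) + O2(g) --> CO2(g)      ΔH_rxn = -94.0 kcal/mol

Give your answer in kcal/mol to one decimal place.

ΔH_rxn = -41.7 kcal/mol

(i) reversed: +208.9 kcal/mol
(ii) × 3: (3)·(-66.4) = -199.2 kcal/mol
(iii) reversed and × 2: (-2)·(-68.3) = +136.6 kcal/mol
(iv) × 2: (2)·(-94.0) = -188.0 kcal/mol
By Hess's law, ΔH_rxn = (-1)·(-208.9) + (3)·(-66.4) + (-2)·(-68.3) + (2)·(-94.0) = -41.7 kcal/mol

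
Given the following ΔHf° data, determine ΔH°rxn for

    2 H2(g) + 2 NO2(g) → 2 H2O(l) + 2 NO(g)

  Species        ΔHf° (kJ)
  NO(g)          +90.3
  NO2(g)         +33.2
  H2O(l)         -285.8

ΔH°rxn = -457.4 kJ

Products: 2·(-285.8) + 2·(+90.3) = -391.0
Reactants: 2·(+0.0) + 2·(+33.2) = +66.4
ΔH°rxn = (-391.0) − (+66.4) = -457.4 kJ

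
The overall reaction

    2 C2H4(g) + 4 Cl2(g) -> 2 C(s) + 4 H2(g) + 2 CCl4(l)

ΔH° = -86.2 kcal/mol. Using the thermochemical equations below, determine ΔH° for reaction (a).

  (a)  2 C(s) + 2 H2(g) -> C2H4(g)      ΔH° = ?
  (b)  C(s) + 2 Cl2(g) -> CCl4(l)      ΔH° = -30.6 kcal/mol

ΔH° = 12.5 kcal/mol

(a) reversed and × 2 (reverse to put C2H4(g) on the reactant side; ×2 to match 2 C2H4(g) in the target): contributes −2·x
(b) × 2 (×2 to match 2 CCl4(l) in the target): (2)·(-30.6) = -61.2 kcal/mol
-86.2 = (-61.2) − 2·x
x = (-86.2 − (-61.2)) / (-2) = 12.5 kcal/mol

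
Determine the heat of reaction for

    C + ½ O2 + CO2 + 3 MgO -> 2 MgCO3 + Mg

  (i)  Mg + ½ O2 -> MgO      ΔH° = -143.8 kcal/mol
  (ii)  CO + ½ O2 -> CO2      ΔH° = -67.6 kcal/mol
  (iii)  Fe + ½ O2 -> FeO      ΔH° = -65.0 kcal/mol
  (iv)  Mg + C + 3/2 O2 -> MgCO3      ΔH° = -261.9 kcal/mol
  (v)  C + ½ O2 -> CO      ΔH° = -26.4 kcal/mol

ΔH° = 1.6 kcal/mol

(i) reversed and × 3 (MgO must end up as a reactant; scale by 3 for the 3 MgO): (-3)·(-143.8) = +431.4 kcal/mol
(ii) reversed (reverse to put CO2 on the reactant side): +67.6 kcal/mol
(iii): not needed (Fe appears nowhere else).
(iv) × 2 (scale by 2 for the 2 MgCO3): (2)·(-261.9) = -523.8 kcal/mol
(v) reversed: +26.4 kcal/mol
Since enthalpy is a state function, ΔH° = (-3)·(-143.8) + (-1)·(-67.6) + (2)·(-261.9) + (-1)·(-26.4) = 1.6 kcal/mol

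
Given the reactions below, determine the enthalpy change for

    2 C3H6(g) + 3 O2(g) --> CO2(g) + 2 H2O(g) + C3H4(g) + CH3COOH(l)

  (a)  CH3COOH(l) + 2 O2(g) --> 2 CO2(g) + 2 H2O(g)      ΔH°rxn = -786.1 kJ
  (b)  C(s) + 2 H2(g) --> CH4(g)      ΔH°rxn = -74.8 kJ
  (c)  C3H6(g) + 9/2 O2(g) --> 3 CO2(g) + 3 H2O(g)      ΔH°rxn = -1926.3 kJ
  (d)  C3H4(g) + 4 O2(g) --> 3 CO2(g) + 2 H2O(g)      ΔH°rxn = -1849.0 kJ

ΔH°rxn = -1217.5 kJ

(a) reversed: +786.1 kJ
(b): not needed.
(c) × 2: (2)·(-1926.3) = -3852.6 kJ
(d) reversed: +1849.0 kJ
ΔH°rxn = (-1)·(-786.1) + (2)·(-1926.3) + (-1)·(-1849.0) = -1217.5 kJ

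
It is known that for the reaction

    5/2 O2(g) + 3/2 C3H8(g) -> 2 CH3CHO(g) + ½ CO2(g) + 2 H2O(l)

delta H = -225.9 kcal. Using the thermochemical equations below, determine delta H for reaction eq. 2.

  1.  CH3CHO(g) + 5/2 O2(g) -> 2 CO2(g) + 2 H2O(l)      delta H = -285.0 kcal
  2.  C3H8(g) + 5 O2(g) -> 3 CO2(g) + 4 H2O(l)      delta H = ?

eq. 1 reversed and × 2: (-2)·(-285.0) = +570.0 kcal
eq. 2 × 3/2: contributes 3/2·x
-225.9 = (+570.0) + 3/2·x
x = (-225.9 − (+570.0)) / (3/2) = -530.6 kcal

delta H = -530.6 kcal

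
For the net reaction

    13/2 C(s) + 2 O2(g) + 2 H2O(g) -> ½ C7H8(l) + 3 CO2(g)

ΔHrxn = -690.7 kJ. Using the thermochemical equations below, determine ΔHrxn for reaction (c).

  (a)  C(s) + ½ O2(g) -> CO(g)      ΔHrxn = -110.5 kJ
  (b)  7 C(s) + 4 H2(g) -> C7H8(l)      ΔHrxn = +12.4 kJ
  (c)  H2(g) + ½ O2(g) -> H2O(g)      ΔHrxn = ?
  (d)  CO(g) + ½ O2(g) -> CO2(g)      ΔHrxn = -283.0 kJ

(a) × 3: (3)·(-110.5) = -331.5 kJ
(b) × 1/2: (1/2)·(+12.4) = +6.2 kJ
(c) reversed and × 2: contributes −2·x
(d) × 3: (3)·(-283.0) = -849.0 kJ
-690.7 = (-331.5) + (+6.2) + (-849.0) − 2·x
x = (-690.7 − (-1174.3)) / (-2) = -241.8 kJ

ΔHrxn = -241.8 kJ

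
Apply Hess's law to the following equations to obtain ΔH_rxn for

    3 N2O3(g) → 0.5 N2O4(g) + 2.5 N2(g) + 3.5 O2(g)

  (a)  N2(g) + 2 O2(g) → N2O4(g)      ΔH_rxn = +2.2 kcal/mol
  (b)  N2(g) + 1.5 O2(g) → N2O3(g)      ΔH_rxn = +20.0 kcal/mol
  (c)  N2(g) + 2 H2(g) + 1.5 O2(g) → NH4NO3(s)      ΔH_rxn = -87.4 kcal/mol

(a) × 1/2 (scale by 1/2 for the 1/2 N2O4(g)): (1/2)·(+2.2) = +1.1 kcal/mol
(b) reversed and × 3 (reverse to put N2O3(g) on the reactant side; ×3 to match 3 N2O3(g) in the target): (-3)·(+20.0) = -60.0 kcal/mol
(c): not needed (NH4NO3(s) appears nowhere else).
Summing the manipulated equations, ΔH_rxn = (+1.1) + (-60.0) = -58.9 kcal/mol

ΔH_rxn = -58.9 kcal/mol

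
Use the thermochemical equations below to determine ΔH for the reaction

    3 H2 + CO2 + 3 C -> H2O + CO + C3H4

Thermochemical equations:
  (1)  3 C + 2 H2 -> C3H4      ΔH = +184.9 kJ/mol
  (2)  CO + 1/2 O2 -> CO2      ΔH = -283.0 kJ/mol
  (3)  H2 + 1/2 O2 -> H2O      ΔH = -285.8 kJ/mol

ΔH = 182.1 kJ/mol

(1) as written (C3H4 already on the product side): +184.9 kJ/mol
(2) reversed (reverse to put CO on the product side): +283.0 kJ/mol
(3) as written (H2O already on the product side): -285.8 kJ/mol
ΔH = (1)·(+184.9) + (-1)·(-283.0) + (1)·(-285.8) = 182.1 kJ/mol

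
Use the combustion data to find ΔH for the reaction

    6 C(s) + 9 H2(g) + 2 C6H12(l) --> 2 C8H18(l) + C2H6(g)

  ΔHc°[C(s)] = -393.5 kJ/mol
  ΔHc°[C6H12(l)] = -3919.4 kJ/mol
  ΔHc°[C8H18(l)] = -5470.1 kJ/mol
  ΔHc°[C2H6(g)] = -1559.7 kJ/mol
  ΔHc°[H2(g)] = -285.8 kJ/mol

With combustion enthalpies, reactants minus products:
= [6·(-393.5) + 9·(-285.8) + 2·(-3919.4)] − [2·(-5470.1) + 1·(-1559.7)]
= -272.1 kJ/mol

ΔH = -272.1 kJ/mol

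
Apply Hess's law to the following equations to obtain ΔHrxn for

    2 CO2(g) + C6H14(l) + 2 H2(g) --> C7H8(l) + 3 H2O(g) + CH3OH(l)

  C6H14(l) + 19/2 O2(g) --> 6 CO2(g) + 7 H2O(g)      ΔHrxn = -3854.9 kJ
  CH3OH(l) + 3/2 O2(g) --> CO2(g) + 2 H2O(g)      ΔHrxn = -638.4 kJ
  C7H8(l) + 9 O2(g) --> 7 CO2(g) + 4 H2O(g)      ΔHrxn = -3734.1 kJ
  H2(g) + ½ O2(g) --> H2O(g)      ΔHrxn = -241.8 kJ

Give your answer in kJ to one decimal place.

equation 1 as written (C6H14(l) already on the reactant side): -3854.9 kJ
equation 2 reversed (reverse to put CH3OH(l) on the product side): +638.4 kJ
equation 3 reversed (C7H8(l) must end up as a product): +3734.1 kJ
equation 4 × 2 (×2 to match 2 H2(g) in the target): (2)·(-241.8) = -483.6 kJ
ΔHrxn = (1)·(-3854.9) + (-1)·(-638.4) + (-1)·(-3734.1) + (2)·(-241.8) = 34.0 kJ

ΔHrxn = 34.0 kJ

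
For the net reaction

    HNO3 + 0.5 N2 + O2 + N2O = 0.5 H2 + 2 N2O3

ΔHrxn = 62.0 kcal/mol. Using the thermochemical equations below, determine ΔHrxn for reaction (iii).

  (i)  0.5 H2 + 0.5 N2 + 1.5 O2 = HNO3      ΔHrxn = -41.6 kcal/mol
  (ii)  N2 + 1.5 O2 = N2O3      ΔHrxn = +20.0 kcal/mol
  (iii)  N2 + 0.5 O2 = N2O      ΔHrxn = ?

ΔHrxn = 19.6 kcal/mol

(i) reversed: +41.6 kcal/mol
(ii) × 2: (2)·(+20.0) = +40.0 kcal/mol
(iii) reversed: contributes −x
+62.0 = (+41.6) + (+40.0) − x
x = (+62.0 − (+81.6)) / (-1) = 19.6 kcal/mol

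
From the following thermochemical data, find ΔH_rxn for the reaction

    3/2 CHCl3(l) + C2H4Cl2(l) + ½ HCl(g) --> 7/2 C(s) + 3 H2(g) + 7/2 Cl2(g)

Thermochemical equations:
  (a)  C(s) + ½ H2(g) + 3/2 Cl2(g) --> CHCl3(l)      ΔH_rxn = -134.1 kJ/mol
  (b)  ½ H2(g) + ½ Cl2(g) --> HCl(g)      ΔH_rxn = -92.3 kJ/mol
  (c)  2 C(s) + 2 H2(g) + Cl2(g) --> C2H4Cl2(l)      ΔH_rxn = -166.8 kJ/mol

ΔH_rxn = 414.1 kJ/mol

(a) reversed and × 3/2 (reverse to put CHCl3(l) on the reactant side; scale by 3/2 for the 3/2 CHCl3(l)): (-3/2)·(-134.1) = +201.15 kJ/mol
(b) reversed and × 1/2 (reverse to put HCl(g) on the reactant side; ×1/2 to match 1/2 HCl(g) in the target): (-1/2)·(-92.3) = +46.15 kJ/mol
(c) reversed (C2H4Cl2(l) must end up as a reactant): +166.8 kJ/mol
Summing the manipulated equations, ΔH_rxn = (+201.15) + (+46.15) + (+166.8) = 414.1 kJ/mol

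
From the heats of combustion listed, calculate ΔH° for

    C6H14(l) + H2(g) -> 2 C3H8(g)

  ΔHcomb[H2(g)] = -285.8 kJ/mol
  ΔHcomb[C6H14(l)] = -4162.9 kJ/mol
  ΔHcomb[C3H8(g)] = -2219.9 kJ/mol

With combustion enthalpies, reactants minus products:
= [1·(-4162.9) + 1·(-285.8)] − [2·(-2219.9)]
= -8.9 kJ/mol

ΔH° = -8.9 kJ/mol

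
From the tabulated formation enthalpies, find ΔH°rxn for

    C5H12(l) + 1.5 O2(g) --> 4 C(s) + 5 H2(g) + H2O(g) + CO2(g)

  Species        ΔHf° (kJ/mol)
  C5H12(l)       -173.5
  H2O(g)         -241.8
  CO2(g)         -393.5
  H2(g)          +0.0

ΔH°rxn = -461.8 kJ/mol

Products: 4·(+0.0) + 5·(+0.0) + 1·(-241.8) + 1·(-393.5) = -635.3
Reactants: 1·(-173.5) + 3/2·(+0.0) = -173.5
ΔH°rxn = (-635.3) − (-173.5) = -461.8 kJ/mol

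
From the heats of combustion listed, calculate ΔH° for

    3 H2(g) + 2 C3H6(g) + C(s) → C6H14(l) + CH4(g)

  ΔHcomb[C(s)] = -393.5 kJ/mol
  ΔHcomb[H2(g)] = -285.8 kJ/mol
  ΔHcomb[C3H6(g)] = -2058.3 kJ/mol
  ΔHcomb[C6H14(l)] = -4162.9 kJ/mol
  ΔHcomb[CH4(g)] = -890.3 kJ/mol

Using ΔH = Σ nΔHc°(reactants) − Σ nΔHc°(products):
= [3·(-285.8) + 2·(-2058.3) + 1·(-393.5)] − [1·(-4162.9) + 1·(-890.3)]
= -314.3 kJ/mol

ΔH° = -314.3 kJ/mol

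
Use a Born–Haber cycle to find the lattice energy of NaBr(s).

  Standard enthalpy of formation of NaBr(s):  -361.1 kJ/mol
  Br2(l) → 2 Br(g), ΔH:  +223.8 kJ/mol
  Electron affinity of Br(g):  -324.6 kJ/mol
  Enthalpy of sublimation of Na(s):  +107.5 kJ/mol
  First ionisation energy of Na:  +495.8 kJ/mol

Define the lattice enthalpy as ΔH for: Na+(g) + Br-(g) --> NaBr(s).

U = -751.7 kJ/mol

ΔHf° = 1·ΔHsub + 1·(ΣIE) + 1/2·D(Br2) + 1·EA + U
-361.1 = 1·(+107.5) + 1·(+495.8) + 1/2·(+223.8) + 1·(-324.6) + U
U = -361.1 − (+390.6) = -751.7 kJ/mol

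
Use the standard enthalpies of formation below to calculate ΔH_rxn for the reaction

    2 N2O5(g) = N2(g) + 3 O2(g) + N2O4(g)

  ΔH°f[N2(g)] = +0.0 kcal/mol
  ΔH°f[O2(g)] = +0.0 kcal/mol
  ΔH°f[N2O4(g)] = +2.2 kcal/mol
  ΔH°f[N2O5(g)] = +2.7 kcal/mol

ΔH°rxn = Σ nΔHf°(products) − Σ nΔHf°(reactants).
Products: 1·(+0.0) + 3·(+0.0) + 1·(+2.2) = +2.2
Reactants: 2·(+2.7) = +5.4
ΔH_rxn = (+2.2) − (+5.4) = -3.2 kcal/mol

ΔH_rxn = -3.2 kcal/mol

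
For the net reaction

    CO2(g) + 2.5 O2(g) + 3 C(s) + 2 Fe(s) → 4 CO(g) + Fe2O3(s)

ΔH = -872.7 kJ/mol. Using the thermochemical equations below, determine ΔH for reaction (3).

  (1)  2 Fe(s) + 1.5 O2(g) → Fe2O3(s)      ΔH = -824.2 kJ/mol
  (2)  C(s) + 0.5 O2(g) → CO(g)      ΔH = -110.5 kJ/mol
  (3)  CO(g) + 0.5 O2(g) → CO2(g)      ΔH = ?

ΔH = -283.0 kJ/mol

(1) as written (Fe2O3(s) already on the product side): -824.2 kJ/mol
(2) × 3 (×3 to match 3 C(s) in the target): (3)·(-110.5) = -331.5 kJ/mol
(3) reversed (CO2(g) must end up as a reactant): contributes −x
-872.7 = (-824.2) + (-331.5) − x
x = (-872.7 − (-1155.7)) / (-1) = -283.0 kJ/mol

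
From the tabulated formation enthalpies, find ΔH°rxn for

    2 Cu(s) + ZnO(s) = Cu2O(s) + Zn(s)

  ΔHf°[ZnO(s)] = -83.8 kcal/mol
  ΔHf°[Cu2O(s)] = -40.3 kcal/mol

ΔH°rxn = Σ nΔHf°(products) − Σ nΔHf°(reactants).
Products: 1·(-40.3) + 1·(+0.0) = -40.3
Reactants: 2·(+0.0) + 1·(-83.8) = -83.8
ΔH°rxn = (-40.3) − (-83.8) = 43.5 kcal/mol

ΔH°rxn = 43.5 kcal/mol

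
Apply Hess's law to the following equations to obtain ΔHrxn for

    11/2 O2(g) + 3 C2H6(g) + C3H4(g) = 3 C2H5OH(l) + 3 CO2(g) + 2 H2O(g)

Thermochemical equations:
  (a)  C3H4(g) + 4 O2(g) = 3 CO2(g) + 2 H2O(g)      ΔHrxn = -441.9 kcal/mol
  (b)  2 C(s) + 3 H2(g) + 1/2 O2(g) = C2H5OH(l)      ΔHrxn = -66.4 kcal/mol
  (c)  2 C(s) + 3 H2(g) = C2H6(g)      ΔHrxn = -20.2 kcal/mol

(a) as written (C3H4(g) already on the reactant side): -441.9 kcal/mol
(b) × 3 (scale by 3 for the 3 C2H5OH(l)): (3)·(-66.4) = -199.2 kcal/mol
(c) reversed and × 3 (reverse to put C2H6(g) on the reactant side; ×3 to match 3 C2H6(g) in the target): (-3)·(-20.2) = +60.6 kcal/mol
Combining the equations, ΔHrxn = (-441.9) + (-199.2) + (+60.6) = -580.5 kcal/mol

ΔHrxn = -580.5 kcal/mol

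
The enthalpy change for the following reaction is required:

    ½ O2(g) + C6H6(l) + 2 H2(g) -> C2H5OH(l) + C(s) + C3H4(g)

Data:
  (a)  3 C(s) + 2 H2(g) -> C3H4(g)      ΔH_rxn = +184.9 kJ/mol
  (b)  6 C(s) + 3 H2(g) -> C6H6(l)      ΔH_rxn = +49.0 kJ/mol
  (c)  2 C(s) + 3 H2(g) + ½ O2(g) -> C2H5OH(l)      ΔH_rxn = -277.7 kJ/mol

ΔH_rxn = -141.8 kJ/mol

(a) as written: +184.9 kJ/mol
(b) reversed: -49.0 kJ/mol
(c) as written: -277.7 kJ/mol
ΔH_rxn = (1)·(+184.9) + (-1)·(+49.0) + (1)·(-277.7) = -141.8 kJ/mol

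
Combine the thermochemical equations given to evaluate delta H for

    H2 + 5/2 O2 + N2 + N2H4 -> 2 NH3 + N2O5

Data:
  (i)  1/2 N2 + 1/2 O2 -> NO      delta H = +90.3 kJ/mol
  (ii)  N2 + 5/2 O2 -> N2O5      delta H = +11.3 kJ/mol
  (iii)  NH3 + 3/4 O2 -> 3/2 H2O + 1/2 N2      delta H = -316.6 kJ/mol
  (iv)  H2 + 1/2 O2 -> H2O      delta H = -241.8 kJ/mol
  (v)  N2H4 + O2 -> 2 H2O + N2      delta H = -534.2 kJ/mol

(i): not needed (NO appears nowhere else).
(ii) as written (N2O5 already on the product side): +11.3 kJ/mol
(iii) reversed and × 2 (reverse to put NH3 on the product side; ×2 to match 2 NH3 in the target): (-2)·(-316.6) = +633.2 kJ/mol
(iv) as written (H2 already on the reactant side): -241.8 kJ/mol
(v) as written (N2H4 already on the reactant side): -534.2 kJ/mol
delta H = (+11.3) + (+633.2) + (-241.8) + (-534.2) = -131.5 kJ/mol

delta H = -131.5 kJ/mol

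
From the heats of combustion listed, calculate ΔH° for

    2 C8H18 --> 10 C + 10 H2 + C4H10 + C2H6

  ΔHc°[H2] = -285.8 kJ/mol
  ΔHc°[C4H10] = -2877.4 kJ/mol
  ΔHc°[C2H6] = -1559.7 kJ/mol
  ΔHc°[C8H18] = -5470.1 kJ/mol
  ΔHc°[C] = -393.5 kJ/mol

ΔH° = 289.9 kJ/mol

With combustion enthalpies, reactants minus products:
= [2·(-5470.1)] − [10·(-393.5) + 10·(-285.8) + 1·(-2877.4) + 1·(-1559.7)]
= 289.9 kJ/mol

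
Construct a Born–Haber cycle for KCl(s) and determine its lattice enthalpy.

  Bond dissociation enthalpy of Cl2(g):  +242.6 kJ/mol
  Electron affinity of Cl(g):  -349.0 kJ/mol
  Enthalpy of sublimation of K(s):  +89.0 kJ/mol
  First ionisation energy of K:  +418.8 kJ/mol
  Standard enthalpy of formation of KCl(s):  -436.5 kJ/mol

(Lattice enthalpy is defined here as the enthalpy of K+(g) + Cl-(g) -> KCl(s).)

ΔHf° = 1·ΔHsub + 1·(ΣIE) + 1/2·D(Cl2) + 1·EA + U
-436.5 = 1·(+89.0) + 1·(+418.8) + 1/2·(+242.6) + 1·(-349.0) + U
U = -436.5 − (+280.1) = -716.6 kJ/mol

U = -716.6 kJ/mol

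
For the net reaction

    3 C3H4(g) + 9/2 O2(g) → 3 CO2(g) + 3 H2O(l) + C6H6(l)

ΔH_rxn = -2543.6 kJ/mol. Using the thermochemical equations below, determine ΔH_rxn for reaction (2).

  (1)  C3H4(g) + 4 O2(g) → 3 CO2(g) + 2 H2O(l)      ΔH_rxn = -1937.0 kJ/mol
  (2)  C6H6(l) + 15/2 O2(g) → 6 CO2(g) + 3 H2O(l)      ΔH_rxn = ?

(1) × 3: (3)·(-1937.0) = -5811.0 kJ/mol
(2) reversed: contributes −x
-2543.6 = (-5811.0) − x
x = (-2543.6 − (-5811.0)) / (-1) = -3267.4 kJ/mol

ΔH_rxn = -3267.4 kJ/mol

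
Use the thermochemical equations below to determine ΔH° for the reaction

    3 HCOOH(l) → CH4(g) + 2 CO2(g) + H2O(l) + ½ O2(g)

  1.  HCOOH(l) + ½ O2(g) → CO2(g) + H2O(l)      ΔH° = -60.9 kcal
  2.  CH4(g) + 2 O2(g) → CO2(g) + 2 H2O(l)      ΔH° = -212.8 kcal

eq. 1 × 3: (3)·(-60.9) = -182.7 kcal
eq. 2 reversed: +212.8 kcal
ΔH° = (-182.7) + (+212.8) = 30.1 kcal

ΔH° = 30.1 kcal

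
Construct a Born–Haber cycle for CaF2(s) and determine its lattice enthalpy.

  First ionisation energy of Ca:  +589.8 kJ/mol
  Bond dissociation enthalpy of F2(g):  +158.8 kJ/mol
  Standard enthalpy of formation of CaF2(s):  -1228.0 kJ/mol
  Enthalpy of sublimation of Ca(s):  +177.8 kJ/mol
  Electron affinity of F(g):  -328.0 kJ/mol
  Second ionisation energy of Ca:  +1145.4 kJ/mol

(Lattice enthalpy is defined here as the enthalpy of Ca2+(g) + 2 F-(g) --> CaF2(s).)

U = -2643.8 kJ/mol

ΔHf° = 1·ΔHsub + 1·(ΣIE) + 1·D(F2) + 2·EA + U
-1228.0 = 1·(+177.8) + 1·(+1735.2) + 1·(+158.8) + 2·(-328.0) + U
U = -1228.0 − (+1415.8) = -2643.8 kJ/mol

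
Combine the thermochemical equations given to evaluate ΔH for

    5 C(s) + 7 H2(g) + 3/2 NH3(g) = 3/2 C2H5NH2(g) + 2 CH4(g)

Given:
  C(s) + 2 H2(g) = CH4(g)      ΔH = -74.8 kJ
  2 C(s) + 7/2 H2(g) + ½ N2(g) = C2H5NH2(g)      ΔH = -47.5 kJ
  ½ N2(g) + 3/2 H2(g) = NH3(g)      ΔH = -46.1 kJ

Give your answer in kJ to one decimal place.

ΔH = -151.7 kJ

equation 1 × 2: (2)·(-74.8) = -149.6 kJ
equation 2 × 3/2: (3/2)·(-47.5) = -71.25 kJ
equation 3 reversed and × 3/2: (-3/2)·(-46.1) = +69.15 kJ
ΔH = (2)·(-74.8) + (3/2)·(-47.5) + (-3/2)·(-46.1) = -151.7 kJ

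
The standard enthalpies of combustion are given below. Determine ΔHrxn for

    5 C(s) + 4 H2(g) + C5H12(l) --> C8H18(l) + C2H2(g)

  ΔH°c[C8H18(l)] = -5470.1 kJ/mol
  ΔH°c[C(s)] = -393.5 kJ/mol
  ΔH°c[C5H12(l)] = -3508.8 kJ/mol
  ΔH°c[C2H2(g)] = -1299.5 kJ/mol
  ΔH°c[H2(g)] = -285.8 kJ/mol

Using ΔH = Σ nΔHc°(reactants) − Σ nΔHc°(products):
= [5·(-393.5) + 4·(-285.8) + 1·(-3508.8)] − [1·(-5470.1) + 1·(-1299.5)]
= 150.1 kJ/mol

ΔHrxn = 150.1 kJ/mol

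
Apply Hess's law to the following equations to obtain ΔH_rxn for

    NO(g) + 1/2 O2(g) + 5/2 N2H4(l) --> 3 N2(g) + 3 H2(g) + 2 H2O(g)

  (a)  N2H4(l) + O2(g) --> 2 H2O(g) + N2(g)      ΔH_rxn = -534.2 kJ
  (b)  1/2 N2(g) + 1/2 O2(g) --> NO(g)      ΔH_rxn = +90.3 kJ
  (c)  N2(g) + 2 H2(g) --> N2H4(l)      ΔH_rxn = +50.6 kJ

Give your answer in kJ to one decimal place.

(a) as written (H2O(g) already on the product side): -534.2 kJ
(b) reversed (reverse to put NO(g) on the reactant side): -90.3 kJ
(c) reversed and × 3/2 (reverse to put H2(g) on the product side; ×3/2 to match 3 H2(g) in the target): (-3/2)·(+50.6) = -75.9 kJ
Summing the manipulated equations, ΔH_rxn = (-534.2) + (-90.3) + (-75.9) = -700.4 kJ

ΔH_rxn = -700.4 kJ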